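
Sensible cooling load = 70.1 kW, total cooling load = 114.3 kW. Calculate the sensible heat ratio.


SHR = Q_sensible / Q_total
SHR = 70.1 / 114.3
SHR = 0.613

0.613


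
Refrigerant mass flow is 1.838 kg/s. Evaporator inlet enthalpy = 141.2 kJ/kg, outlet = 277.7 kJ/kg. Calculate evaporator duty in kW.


dh = 277.7 - 141.2 = 136.5 kJ/kg
Q_evap = m_dot * dh = 1.838 * 136.5
Q_evap = 250.89 kW

250.89


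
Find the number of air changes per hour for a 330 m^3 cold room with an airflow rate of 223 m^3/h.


ACH = flow / volume
ACH = 223 / 330
ACH = 0.676

0.676


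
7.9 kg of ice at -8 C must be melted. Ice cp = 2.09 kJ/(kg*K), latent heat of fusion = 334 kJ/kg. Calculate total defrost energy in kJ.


Sensible heat = cp * dT = 2.09 * 8 = 16.72 kJ/kg
Total per kg = 16.72 + 334 = 350.72 kJ/kg
Q = m * total = 7.9 * 350.72
Q = 2770.7 kJ

2770.7


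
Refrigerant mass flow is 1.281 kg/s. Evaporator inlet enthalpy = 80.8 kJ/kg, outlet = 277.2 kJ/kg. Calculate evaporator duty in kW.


dh = 277.2 - 80.8 = 196.4 kJ/kg
Q_evap = m_dot * dh = 1.281 * 196.4
Q_evap = 251.59 kW

251.59


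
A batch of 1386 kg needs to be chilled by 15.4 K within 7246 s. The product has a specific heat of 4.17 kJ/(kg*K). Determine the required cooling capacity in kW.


Q = m * cp * dT / t
Q = 1386 * 4.17 * 15.4 / 7246
Q = 12.283 kW

12.283


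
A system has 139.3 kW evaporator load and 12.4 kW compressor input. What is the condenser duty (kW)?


Q_cond = Q_evap + W
Q_cond = 139.3 + 12.4
Q_cond = 151.7 kW

151.7


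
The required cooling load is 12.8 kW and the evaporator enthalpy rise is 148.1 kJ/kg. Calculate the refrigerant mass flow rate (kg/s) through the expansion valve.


m_dot = Q / dh
m_dot = 12.8 / 148.1
m_dot = 0.0864 kg/s

0.0864


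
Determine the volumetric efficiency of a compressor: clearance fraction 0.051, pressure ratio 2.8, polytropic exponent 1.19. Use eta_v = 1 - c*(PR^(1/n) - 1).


PR^(1/n) = 2.8^(1/1.19) = 2.37554385
eta_v = 1 - 0.051 * (2.37554385 - 1)
eta_v = 0.9298

0.9298


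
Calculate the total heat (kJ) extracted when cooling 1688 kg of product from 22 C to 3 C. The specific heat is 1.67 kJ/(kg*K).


dT = 22 - (3) = 19 K
Q = m * cp * dT = 1688 * 1.67 * 19
Q = 53560 kJ

53560


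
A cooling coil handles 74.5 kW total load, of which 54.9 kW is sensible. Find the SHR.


SHR = Q_sensible / Q_total
SHR = 54.9 / 74.5
SHR = 0.737

0.737


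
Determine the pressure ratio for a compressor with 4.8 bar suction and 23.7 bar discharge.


PR = P_high / P_low
PR = 23.7 / 4.8
PR = 4.938

4.938


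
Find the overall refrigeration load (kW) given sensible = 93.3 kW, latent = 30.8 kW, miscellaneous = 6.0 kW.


Q_total = Q_s + Q_l + Q_misc
Q_total = 93.3 + 30.8 + 6.0
Q_total = 130.1 kW

130.1


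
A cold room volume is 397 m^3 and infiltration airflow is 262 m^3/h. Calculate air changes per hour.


ACH = flow / volume
ACH = 262 / 397
ACH = 0.66

0.66


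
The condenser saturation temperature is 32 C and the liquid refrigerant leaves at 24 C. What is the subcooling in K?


Subcooling = T_cond - T_liquid
Subcooling = 32 - 24
Subcooling = 8 K

8


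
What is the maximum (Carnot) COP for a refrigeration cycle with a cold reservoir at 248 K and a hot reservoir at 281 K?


dT = 281 - 248 = 33 K
COP_carnot = T_cold / dT = 248 / 33
COP_carnot = 7.515

7.515


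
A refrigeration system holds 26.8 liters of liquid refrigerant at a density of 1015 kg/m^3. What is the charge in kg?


Charge = V * rho / 1000
Charge = 26.8 * 1015 / 1000
Charge = 27.2 kg

27.2


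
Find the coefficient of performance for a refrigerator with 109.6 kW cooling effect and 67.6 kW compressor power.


COP = Q_evap / W
COP = 109.6 / 67.6
COP = 1.621

1.621


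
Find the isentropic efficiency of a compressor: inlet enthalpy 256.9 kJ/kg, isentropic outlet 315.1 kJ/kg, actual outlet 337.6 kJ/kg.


dh_ideal = 315.1 - 256.9 = 58.2 kJ/kg
dh_actual = 337.6 - 256.9 = 80.7 kJ/kg
eta_s = dh_ideal / dh_actual = 58.2 / 80.7
eta_s = 0.7212

0.7212


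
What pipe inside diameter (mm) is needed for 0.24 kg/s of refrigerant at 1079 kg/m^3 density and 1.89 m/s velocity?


A = m_dot / (rho * v) = 0.24 / (1079 * 1.89) = 0.0001176868647 m^2
d = sqrt(4*A/pi) * 1000
d = 12.2 mm

12.2


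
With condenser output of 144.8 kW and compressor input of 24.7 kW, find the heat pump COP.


COP_hp = Q_cond / W
COP_hp = 144.8 / 24.7
COP_hp = 5.862

5.862


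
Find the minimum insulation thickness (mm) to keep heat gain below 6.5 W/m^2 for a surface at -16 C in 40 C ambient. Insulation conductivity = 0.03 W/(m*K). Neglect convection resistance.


dT = 40 - (-16) = 56 K
thickness = k * dT / q_max * 1000
thickness = 0.03 * 56 / 6.5 * 1000
thickness = 258.5 mm

258.5


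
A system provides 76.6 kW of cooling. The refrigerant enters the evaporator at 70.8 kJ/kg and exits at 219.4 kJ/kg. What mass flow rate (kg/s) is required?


dh = 219.4 - 70.8 = 148.6 kJ/kg
m_dot = Q / dh = 76.6 / 148.6 = 0.5155 kg/s

0.5155


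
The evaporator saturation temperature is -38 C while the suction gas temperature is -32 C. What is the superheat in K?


Superheat = T_suction - T_evap
Superheat = -32 - (-38)
Superheat = 6 K

6


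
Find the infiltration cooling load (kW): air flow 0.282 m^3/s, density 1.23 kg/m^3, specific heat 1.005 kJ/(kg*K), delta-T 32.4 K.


Q = V_dot * rho * cp * dT
Q = 0.282 * 1.23 * 1.005 * 32.4
Q = 11.294 kW

11.294


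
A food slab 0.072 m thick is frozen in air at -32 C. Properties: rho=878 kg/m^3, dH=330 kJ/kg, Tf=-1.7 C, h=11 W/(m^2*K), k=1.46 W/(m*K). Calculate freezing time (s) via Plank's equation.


dT = -1.7 - (-32) = 30.3 K
term1 = a/(2h) = 0.072/(2*11) = 0.003272727273
term2 = a^2/(8k) = 0.072^2/(8*1.46) = 0.0004438356164
t = rho*dH*1000/dT * (term1 + term2)
t = 878*330*1000/30.3 * (0.003272727273 + 0.0004438356164)
t = 35539 s

35539


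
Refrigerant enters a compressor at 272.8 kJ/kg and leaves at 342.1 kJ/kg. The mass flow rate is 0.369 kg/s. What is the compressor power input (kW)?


dh = 342.1 - 272.8 = 69.3 kJ/kg
W = m_dot * dh = 0.369 * 69.3 = 25.57 kW

25.57


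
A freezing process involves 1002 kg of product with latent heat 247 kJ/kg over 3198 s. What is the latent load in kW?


Q_lat = m * h_fg / t
Q_lat = 1002 * 247 / 3198
Q_lat = 77.39 kW

77.39


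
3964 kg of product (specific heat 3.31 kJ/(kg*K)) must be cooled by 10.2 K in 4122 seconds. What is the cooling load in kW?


Q = m * cp * dT / t
Q = 3964 * 3.31 * 10.2 / 4122
Q = 32.468 kW

32.468


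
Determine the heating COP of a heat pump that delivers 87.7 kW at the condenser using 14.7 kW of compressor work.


COP_hp = Q_cond / W
COP_hp = 87.7 / 14.7
COP_hp = 5.966

5.966


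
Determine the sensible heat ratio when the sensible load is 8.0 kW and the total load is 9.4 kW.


SHR = Q_sensible / Q_total
SHR = 8.0 / 9.4
SHR = 0.851

0.851


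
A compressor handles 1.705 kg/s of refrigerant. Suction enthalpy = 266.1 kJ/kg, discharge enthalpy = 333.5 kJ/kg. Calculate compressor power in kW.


dh = 333.5 - 266.1 = 67.4 kJ/kg
W = m_dot * dh = 1.705 * 67.4 = 114.92 kW

114.92


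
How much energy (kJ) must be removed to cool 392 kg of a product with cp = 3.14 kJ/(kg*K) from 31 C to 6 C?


dT = 31 - (6) = 25 K
Q = m * cp * dT = 392 * 3.14 * 25
Q = 30772 kJ

30772


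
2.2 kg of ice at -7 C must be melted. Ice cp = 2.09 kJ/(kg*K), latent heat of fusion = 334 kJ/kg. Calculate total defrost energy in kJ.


Sensible heat = cp * dT = 2.09 * 7 = 14.63 kJ/kg
Total per kg = 14.63 + 334 = 348.63 kJ/kg
Q = m * total = 2.2 * 348.63
Q = 767.0 kJ

767.0


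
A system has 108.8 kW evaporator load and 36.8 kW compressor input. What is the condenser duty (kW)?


Q_cond = Q_evap + W
Q_cond = 108.8 + 36.8
Q_cond = 145.6 kW

145.6


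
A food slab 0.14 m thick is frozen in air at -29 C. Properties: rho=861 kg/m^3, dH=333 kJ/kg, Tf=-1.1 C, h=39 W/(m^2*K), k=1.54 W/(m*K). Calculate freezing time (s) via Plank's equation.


dT = -1.1 - (-29) = 27.9 K
term1 = a/(2h) = 0.14/(2*39) = 0.001794871795
term2 = a^2/(8k) = 0.14^2/(8*1.54) = 0.001590909091
t = rho*dH*1000/dT * (term1 + term2)
t = 861*333*1000/27.9 * (0.001794871795 + 0.001590909091)
t = 34794 s

34794


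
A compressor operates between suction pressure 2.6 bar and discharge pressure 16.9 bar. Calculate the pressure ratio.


PR = P_high / P_low
PR = 16.9 / 2.6
PR = 6.5

6.5


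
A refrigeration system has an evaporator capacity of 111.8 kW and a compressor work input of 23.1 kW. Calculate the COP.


COP = Q_evap / W
COP = 111.8 / 23.1
COP = 4.84

4.84


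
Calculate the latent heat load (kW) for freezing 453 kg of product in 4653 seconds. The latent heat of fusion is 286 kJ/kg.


Q_lat = m * h_fg / t
Q_lat = 453 * 286 / 4653
Q_lat = 27.84 kW

27.84


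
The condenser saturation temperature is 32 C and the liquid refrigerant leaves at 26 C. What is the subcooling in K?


Subcooling = T_cond - T_liquid
Subcooling = 32 - 26
Subcooling = 6 K

6


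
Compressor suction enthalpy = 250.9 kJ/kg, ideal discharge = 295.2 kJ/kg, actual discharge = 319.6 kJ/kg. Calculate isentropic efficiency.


dh_ideal = 295.2 - 250.9 = 44.3 kJ/kg
dh_actual = 319.6 - 250.9 = 68.7 kJ/kg
eta_s = dh_ideal / dh_actual = 44.3 / 68.7
eta_s = 0.6448

0.6448


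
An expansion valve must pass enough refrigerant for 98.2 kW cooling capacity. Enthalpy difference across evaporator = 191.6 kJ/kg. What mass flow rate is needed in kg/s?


m_dot = Q / dh
m_dot = 98.2 / 191.6
m_dot = 0.5125 kg/s

0.5125


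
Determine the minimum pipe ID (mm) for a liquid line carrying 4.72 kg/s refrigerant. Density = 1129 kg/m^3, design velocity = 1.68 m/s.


A = m_dot / (rho * v) = 4.72 / (1129 * 1.68) = 0.002488506474 m^2
d = sqrt(4*A/pi) * 1000
d = 56.3 mm

56.3


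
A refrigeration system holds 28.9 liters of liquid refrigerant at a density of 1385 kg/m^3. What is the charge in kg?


Charge = V * rho / 1000
Charge = 28.9 * 1385 / 1000
Charge = 40.03 kg

40.03


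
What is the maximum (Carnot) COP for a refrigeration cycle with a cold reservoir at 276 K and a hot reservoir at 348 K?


dT = 348 - 276 = 72 K
COP_carnot = T_cold / dT = 276 / 72
COP_carnot = 3.833

3.833


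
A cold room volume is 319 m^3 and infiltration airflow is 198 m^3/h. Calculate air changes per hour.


ACH = flow / volume
ACH = 198 / 319
ACH = 0.621

0.621


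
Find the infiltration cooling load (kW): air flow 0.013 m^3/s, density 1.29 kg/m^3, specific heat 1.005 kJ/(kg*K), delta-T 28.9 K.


Q = V_dot * rho * cp * dT
Q = 0.013 * 1.29 * 1.005 * 28.9
Q = 0.487 kW

0.487


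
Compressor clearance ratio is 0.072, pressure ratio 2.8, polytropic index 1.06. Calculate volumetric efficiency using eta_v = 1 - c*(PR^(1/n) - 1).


PR^(1/n) = 2.8^(1/1.06) = 2.64147923
eta_v = 1 - 0.072 * (2.64147923 - 1)
eta_v = 0.8818

0.8818


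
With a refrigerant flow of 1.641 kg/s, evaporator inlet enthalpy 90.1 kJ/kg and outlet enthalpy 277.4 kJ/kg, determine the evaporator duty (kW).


dh = 277.4 - 90.1 = 187.3 kJ/kg
Q_evap = m_dot * dh = 1.641 * 187.3
Q_evap = 307.36 kW

307.36


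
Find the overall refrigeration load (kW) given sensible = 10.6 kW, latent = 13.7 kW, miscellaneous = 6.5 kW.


Q_total = Q_s + Q_l + Q_misc
Q_total = 10.6 + 13.7 + 6.5
Q_total = 30.8 kW

30.8


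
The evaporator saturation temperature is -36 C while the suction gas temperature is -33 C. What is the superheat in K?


Superheat = T_suction - T_evap
Superheat = -33 - (-36)
Superheat = 3 K

3


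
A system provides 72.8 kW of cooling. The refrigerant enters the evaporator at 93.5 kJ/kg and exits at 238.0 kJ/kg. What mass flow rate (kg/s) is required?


dh = 238.0 - 93.5 = 144.5 kJ/kg
m_dot = Q / dh = 72.8 / 144.5 = 0.5038 kg/s

0.5038


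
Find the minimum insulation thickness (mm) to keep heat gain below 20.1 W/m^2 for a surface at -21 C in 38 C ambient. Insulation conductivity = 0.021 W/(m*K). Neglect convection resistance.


dT = 38 - (-21) = 59 K
thickness = k * dT / q_max * 1000
thickness = 0.021 * 59 / 20.1 * 1000
thickness = 61.6 mm

61.6


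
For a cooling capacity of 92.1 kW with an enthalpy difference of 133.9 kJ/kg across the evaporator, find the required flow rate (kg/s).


m_dot = Q / dh
m_dot = 92.1 / 133.9
m_dot = 0.6878 kg/s

0.6878


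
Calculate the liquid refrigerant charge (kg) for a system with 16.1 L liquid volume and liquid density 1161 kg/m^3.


Charge = V * rho / 1000
Charge = 16.1 * 1161 / 1000
Charge = 18.69 kg

18.69


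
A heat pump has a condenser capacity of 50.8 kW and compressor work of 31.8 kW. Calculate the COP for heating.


COP_hp = Q_cond / W
COP_hp = 50.8 / 31.8
COP_hp = 1.597

1.597


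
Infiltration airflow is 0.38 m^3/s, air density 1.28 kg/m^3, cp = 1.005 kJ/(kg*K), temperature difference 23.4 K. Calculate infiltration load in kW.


Q = V_dot * rho * cp * dT
Q = 0.38 * 1.28 * 1.005 * 23.4
Q = 11.439 kW

11.439


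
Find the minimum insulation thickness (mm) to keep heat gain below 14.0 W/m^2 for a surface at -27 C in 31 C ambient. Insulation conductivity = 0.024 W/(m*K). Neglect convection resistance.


dT = 31 - (-27) = 58 K
thickness = k * dT / q_max * 1000
thickness = 0.024 * 58 / 14.0 * 1000
thickness = 99.4 mm

99.4


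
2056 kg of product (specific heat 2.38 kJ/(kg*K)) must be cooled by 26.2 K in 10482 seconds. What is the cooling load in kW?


Q = m * cp * dT / t
Q = 2056 * 2.38 * 26.2 / 10482
Q = 12.231 kW

12.231


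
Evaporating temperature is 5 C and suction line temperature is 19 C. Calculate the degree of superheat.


Superheat = T_suction - T_evap
Superheat = 19 - (5)
Superheat = 14 K

14


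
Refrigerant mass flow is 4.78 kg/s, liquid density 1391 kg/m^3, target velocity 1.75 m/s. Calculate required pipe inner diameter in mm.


A = m_dot / (rho * v) = 4.78 / (1391 * 1.75) = 0.001963643833 m^2
d = sqrt(4*A/pi) * 1000
d = 50.0 mm

50.0


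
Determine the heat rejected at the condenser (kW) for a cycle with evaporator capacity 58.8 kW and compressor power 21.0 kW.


Q_cond = Q_evap + W
Q_cond = 58.8 + 21.0
Q_cond = 79.8 kW

79.8


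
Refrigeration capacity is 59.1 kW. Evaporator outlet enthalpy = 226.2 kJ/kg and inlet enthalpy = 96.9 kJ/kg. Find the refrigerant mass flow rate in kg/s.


dh = 226.2 - 96.9 = 129.3 kJ/kg
m_dot = Q / dh = 59.1 / 129.3 = 0.4571 kg/s

0.4571


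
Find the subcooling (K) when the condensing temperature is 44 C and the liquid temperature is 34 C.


Subcooling = T_cond - T_liquid
Subcooling = 44 - 34
Subcooling = 10 K

10


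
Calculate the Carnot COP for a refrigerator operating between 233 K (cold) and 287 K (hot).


dT = 287 - 233 = 54 K
COP_carnot = T_cold / dT = 233 / 54
COP_carnot = 4.315

4.315


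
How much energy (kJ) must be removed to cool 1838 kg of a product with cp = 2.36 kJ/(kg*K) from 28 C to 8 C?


dT = 28 - (8) = 20 K
Q = m * cp * dT = 1838 * 2.36 * 20
Q = 86754 kJ

86754


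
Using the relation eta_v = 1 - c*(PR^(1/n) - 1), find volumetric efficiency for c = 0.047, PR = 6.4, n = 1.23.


PR^(1/n) = 6.4^(1/1.23) = 4.52304463
eta_v = 1 - 0.047 * (4.52304463 - 1)
eta_v = 0.8344

0.8344


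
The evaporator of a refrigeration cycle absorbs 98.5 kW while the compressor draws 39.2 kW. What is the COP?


COP = Q_evap / W
COP = 98.5 / 39.2
COP = 2.513

2.513


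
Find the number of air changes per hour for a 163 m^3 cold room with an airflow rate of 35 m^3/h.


ACH = flow / volume
ACH = 35 / 163
ACH = 0.215

0.215


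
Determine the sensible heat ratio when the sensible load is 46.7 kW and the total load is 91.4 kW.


SHR = Q_sensible / Q_total
SHR = 46.7 / 91.4
SHR = 0.511

0.511


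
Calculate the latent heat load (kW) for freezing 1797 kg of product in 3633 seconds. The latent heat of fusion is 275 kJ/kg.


Q_lat = m * h_fg / t
Q_lat = 1797 * 275 / 3633
Q_lat = 136.02 kW

136.02


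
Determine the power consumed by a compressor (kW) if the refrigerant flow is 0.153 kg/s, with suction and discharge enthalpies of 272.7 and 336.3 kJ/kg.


dh = 336.3 - 272.7 = 63.6 kJ/kg
W = m_dot * dh = 0.153 * 63.6 = 9.73 kW

9.73


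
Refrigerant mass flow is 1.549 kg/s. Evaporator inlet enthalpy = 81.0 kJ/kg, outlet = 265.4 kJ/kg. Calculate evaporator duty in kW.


dh = 265.4 - 81.0 = 184.4 kJ/kg
Q_evap = m_dot * dh = 1.549 * 184.4
Q_evap = 285.64 kW

285.64


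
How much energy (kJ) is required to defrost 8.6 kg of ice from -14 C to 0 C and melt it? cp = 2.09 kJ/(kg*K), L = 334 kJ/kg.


Sensible heat = cp * dT = 2.09 * 14 = 29.26 kJ/kg
Total per kg = 29.26 + 334 = 363.26 kJ/kg
Q = m * total = 8.6 * 363.26
Q = 3124.0 kJ

3124.0


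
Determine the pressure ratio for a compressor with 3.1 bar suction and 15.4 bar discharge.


PR = P_high / P_low
PR = 15.4 / 3.1
PR = 4.968

4.968


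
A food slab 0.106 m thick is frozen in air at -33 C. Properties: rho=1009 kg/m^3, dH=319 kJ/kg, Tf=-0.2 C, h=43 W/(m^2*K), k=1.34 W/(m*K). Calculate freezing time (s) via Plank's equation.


dT = -0.2 - (-33) = 32.8 K
term1 = a/(2h) = 0.106/(2*43) = 0.00123255814
term2 = a^2/(8k) = 0.106^2/(8*1.34) = 0.001048134328
t = rho*dH*1000/dT * (term1 + term2)
t = 1009*319*1000/32.8 * (0.00123255814 + 0.001048134328)
t = 22381 s

22381


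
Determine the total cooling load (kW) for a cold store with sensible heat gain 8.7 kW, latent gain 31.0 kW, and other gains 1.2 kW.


Q_total = Q_s + Q_l + Q_misc
Q_total = 8.7 + 31.0 + 1.2
Q_total = 40.9 kW

40.9


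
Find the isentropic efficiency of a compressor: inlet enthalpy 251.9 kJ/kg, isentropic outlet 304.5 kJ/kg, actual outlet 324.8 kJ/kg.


dh_ideal = 304.5 - 251.9 = 52.6 kJ/kg
dh_actual = 324.8 - 251.9 = 72.9 kJ/kg
eta_s = dh_ideal / dh_actual = 52.6 / 72.9
eta_s = 0.7215

0.7215


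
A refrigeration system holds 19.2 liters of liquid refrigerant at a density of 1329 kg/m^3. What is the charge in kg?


Charge = V * rho / 1000
Charge = 19.2 * 1329 / 1000
Charge = 25.52 kg

25.52


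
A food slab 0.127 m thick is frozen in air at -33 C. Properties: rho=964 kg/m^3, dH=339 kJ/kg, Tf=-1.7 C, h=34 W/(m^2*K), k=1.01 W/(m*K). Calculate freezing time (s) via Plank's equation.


dT = -1.7 - (-33) = 31.3 K
term1 = a/(2h) = 0.127/(2*34) = 0.001867647059
term2 = a^2/(8k) = 0.127^2/(8*1.01) = 0.001996163366
t = rho*dH*1000/dT * (term1 + term2)
t = 964*339*1000/31.3 * (0.001867647059 + 0.001996163366)
t = 40341 s

40341


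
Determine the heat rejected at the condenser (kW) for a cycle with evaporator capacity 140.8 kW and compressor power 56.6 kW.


Q_cond = Q_evap + W
Q_cond = 140.8 + 56.6
Q_cond = 197.4 kW

197.4


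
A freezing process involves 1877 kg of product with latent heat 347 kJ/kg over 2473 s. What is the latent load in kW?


Q_lat = m * h_fg / t
Q_lat = 1877 * 347 / 2473
Q_lat = 263.37 kW

263.37


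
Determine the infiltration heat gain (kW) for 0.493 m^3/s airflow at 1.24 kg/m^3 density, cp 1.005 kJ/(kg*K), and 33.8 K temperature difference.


Q = V_dot * rho * cp * dT
Q = 0.493 * 1.24 * 1.005 * 33.8
Q = 20.766 kW

20.766


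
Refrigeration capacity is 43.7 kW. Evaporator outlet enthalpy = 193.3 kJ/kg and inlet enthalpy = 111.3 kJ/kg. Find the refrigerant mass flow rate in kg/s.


dh = 193.3 - 111.3 = 82.0 kJ/kg
m_dot = Q / dh = 43.7 / 82.0 = 0.5329 kg/s

0.5329


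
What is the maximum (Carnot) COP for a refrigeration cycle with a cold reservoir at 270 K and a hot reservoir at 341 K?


dT = 341 - 270 = 71 K
COP_carnot = T_cold / dT = 270 / 71
COP_carnot = 3.803

3.803


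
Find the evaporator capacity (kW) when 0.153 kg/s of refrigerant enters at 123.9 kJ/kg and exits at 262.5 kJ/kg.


dh = 262.5 - 123.9 = 138.6 kJ/kg
Q_evap = m_dot * dh = 0.153 * 138.6
Q_evap = 21.21 kW

21.21


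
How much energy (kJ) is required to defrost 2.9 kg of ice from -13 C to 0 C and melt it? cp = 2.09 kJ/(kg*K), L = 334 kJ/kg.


Sensible heat = cp * dT = 2.09 * 13 = 27.17 kJ/kg
Total per kg = 27.17 + 334 = 361.17 kJ/kg
Q = m * total = 2.9 * 361.17
Q = 1047.4 kJ

1047.4


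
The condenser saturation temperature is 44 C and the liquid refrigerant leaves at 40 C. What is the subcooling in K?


Subcooling = T_cond - T_liquid
Subcooling = 44 - 40
Subcooling = 4 K

4


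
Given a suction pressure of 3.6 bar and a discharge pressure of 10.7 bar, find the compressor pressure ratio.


PR = P_high / P_low
PR = 10.7 / 3.6
PR = 2.972

2.972


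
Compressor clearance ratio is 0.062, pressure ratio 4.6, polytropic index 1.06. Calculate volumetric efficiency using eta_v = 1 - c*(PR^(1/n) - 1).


PR^(1/n) = 4.6^(1/1.06) = 4.21932751
eta_v = 1 - 0.062 * (4.21932751 - 1)
eta_v = 0.8004

0.8004


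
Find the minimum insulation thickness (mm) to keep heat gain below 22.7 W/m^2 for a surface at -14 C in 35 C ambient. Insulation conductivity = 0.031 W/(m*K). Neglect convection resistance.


dT = 35 - (-14) = 49 K
thickness = k * dT / q_max * 1000
thickness = 0.031 * 49 / 22.7 * 1000
thickness = 66.9 mm

66.9


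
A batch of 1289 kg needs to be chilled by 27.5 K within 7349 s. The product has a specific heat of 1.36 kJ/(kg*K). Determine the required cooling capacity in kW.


Q = m * cp * dT / t
Q = 1289 * 1.36 * 27.5 / 7349
Q = 6.56 kW

6.56


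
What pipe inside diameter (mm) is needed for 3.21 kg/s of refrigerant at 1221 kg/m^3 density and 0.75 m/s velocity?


A = m_dot / (rho * v) = 3.21 / (1221 * 0.75) = 0.003505323505 m^2
d = sqrt(4*A/pi) * 1000
d = 66.8 mm

66.8


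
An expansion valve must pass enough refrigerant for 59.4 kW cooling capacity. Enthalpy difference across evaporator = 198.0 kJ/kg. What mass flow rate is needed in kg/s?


m_dot = Q / dh
m_dot = 59.4 / 198.0
m_dot = 0.3 kg/s

0.3


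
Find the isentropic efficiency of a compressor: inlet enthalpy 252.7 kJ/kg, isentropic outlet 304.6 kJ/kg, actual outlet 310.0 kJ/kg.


dh_ideal = 304.6 - 252.7 = 51.9 kJ/kg
dh_actual = 310.0 - 252.7 = 57.3 kJ/kg
eta_s = dh_ideal / dh_actual = 51.9 / 57.3
eta_s = 0.9058

0.9058


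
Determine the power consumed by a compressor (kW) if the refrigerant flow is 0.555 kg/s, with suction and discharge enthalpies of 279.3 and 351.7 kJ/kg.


dh = 351.7 - 279.3 = 72.4 kJ/kg
W = m_dot * dh = 0.555 * 72.4 = 40.18 kW

40.18


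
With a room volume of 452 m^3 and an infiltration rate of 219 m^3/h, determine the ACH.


ACH = flow / volume
ACH = 219 / 452
ACH = 0.485

0.485


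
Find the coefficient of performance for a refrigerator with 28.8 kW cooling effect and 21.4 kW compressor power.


COP = Q_evap / W
COP = 28.8 / 21.4
COP = 1.346

1.346


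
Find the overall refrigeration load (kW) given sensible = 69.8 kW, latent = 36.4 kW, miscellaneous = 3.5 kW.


Q_total = Q_s + Q_l + Q_misc
Q_total = 69.8 + 36.4 + 3.5
Q_total = 109.7 kW

109.7


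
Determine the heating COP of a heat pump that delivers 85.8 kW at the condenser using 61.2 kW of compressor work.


COP_hp = Q_cond / W
COP_hp = 85.8 / 61.2
COP_hp = 1.402

1.402


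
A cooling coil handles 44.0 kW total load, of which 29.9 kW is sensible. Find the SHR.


SHR = Q_sensible / Q_total
SHR = 29.9 / 44.0
SHR = 0.68

0.68


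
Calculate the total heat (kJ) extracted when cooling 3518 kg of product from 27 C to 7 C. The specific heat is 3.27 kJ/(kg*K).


dT = 27 - (7) = 20 K
Q = m * cp * dT = 3518 * 3.27 * 20
Q = 230077 kJ

230077


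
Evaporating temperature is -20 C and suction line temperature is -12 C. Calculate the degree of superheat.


Superheat = T_suction - T_evap
Superheat = -12 - (-20)
Superheat = 8 K

8


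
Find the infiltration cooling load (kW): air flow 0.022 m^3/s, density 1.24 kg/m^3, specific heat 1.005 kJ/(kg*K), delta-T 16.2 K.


Q = V_dot * rho * cp * dT
Q = 0.022 * 1.24 * 1.005 * 16.2
Q = 0.444 kW

0.444


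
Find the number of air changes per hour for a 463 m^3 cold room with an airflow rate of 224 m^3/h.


ACH = flow / volume
ACH = 224 / 463
ACH = 0.484

0.484


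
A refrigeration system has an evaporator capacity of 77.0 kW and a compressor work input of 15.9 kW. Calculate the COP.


COP = Q_evap / W
COP = 77.0 / 15.9
COP = 4.843

4.843


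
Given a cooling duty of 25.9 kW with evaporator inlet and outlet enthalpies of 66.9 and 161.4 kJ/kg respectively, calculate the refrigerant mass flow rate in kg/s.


dh = 161.4 - 66.9 = 94.5 kJ/kg
m_dot = Q / dh = 25.9 / 94.5 = 0.2741 kg/s

0.2741


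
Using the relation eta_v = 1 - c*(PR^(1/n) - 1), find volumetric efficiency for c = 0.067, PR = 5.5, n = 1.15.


PR^(1/n) = 5.5^(1/1.15) = 4.40345582
eta_v = 1 - 0.067 * (4.40345582 - 1)
eta_v = 0.772

0.772


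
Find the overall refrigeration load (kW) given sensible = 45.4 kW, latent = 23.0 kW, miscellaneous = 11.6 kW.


Q_total = Q_s + Q_l + Q_misc
Q_total = 45.4 + 23.0 + 11.6
Q_total = 80.0 kW

80.0


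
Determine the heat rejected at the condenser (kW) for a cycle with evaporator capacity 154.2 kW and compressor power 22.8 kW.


Q_cond = Q_evap + W
Q_cond = 154.2 + 22.8
Q_cond = 177.0 kW

177.0


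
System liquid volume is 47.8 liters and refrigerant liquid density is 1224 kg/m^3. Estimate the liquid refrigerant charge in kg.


Charge = V * rho / 1000
Charge = 47.8 * 1224 / 1000
Charge = 58.51 kg

58.51


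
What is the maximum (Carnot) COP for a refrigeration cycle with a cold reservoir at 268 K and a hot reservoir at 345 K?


dT = 345 - 268 = 77 K
COP_carnot = T_cold / dT = 268 / 77
COP_carnot = 3.481

3.481


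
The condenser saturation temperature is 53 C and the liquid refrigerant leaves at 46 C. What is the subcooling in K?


Subcooling = T_cond - T_liquid
Subcooling = 53 - 46
Subcooling = 7 K

7


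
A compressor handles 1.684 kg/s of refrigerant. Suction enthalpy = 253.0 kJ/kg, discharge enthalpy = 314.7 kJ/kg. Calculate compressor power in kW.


dh = 314.7 - 253.0 = 61.7 kJ/kg
W = m_dot * dh = 1.684 * 61.7 = 103.9 kW

103.9


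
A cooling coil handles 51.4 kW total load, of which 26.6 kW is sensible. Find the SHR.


SHR = Q_sensible / Q_total
SHR = 26.6 / 51.4
SHR = 0.518

0.518


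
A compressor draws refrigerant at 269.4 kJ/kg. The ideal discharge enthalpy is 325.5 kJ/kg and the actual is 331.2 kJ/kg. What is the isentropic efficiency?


dh_ideal = 325.5 - 269.4 = 56.1 kJ/kg
dh_actual = 331.2 - 269.4 = 61.8 kJ/kg
eta_s = dh_ideal / dh_actual = 56.1 / 61.8
eta_s = 0.9078

0.9078


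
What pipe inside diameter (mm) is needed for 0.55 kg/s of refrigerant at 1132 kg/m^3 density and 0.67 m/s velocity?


A = m_dot / (rho * v) = 0.55 / (1132 * 0.67) = 0.000725172723 m^2
d = sqrt(4*A/pi) * 1000
d = 30.4 mm

30.4


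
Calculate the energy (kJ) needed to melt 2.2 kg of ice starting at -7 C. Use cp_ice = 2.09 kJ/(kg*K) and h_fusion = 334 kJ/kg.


Sensible heat = cp * dT = 2.09 * 7 = 14.63 kJ/kg
Total per kg = 14.63 + 334 = 348.63 kJ/kg
Q = m * total = 2.2 * 348.63
Q = 767.0 kJ

767.0


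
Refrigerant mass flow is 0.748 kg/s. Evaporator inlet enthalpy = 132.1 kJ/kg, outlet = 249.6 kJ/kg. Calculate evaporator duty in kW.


dh = 249.6 - 132.1 = 117.5 kJ/kg
Q_evap = m_dot * dh = 0.748 * 117.5
Q_evap = 87.89 kW

87.89


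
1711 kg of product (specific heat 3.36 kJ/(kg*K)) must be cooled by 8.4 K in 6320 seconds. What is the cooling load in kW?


Q = m * cp * dT / t
Q = 1711 * 3.36 * 8.4 / 6320
Q = 7.641 kW

7.641


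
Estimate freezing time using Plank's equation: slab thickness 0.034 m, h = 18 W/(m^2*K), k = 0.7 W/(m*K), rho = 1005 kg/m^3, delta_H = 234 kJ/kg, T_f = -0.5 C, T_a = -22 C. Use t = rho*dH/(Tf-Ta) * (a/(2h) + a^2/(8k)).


dT = -0.5 - (-22) = 21.5 K
term1 = a/(2h) = 0.034/(2*18) = 0.0009444444444
term2 = a^2/(8k) = 0.034^2/(8*0.7) = 0.0002064285714
t = rho*dH*1000/dT * (term1 + term2)
t = 1005*234*1000/21.5 * (0.0009444444444 + 0.0002064285714)
t = 12588 s

12588


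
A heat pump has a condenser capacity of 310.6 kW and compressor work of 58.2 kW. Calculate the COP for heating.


COP_hp = Q_cond / W
COP_hp = 310.6 / 58.2
COP_hp = 5.337

5.337


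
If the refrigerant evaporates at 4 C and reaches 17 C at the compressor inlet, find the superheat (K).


Superheat = T_suction - T_evap
Superheat = 17 - (4)
Superheat = 13 K

13


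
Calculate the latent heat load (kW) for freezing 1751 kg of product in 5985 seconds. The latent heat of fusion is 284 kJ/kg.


Q_lat = m * h_fg / t
Q_lat = 1751 * 284 / 5985
Q_lat = 83.09 kW

83.09


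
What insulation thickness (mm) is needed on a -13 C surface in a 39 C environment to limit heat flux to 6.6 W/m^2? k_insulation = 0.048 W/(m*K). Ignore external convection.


dT = 39 - (-13) = 52 K
thickness = k * dT / q_max * 1000
thickness = 0.048 * 52 / 6.6 * 1000
thickness = 378.2 mm

378.2


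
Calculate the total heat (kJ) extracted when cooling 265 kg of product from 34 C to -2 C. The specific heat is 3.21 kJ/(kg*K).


dT = 34 - (-2) = 36 K
Q = m * cp * dT = 265 * 3.21 * 36
Q = 30623 kJ

30623


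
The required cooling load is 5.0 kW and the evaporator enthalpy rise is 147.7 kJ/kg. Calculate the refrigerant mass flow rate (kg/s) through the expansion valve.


m_dot = Q / dh
m_dot = 5.0 / 147.7
m_dot = 0.0339 kg/s

0.0339


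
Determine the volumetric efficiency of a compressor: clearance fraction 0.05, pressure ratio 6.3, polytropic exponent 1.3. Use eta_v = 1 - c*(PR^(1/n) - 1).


PR^(1/n) = 6.3^(1/1.3) = 4.1198115
eta_v = 1 - 0.05 * (4.1198115 - 1)
eta_v = 0.844

0.844


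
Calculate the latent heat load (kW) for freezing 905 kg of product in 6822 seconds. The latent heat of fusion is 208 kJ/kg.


Q_lat = m * h_fg / t
Q_lat = 905 * 208 / 6822
Q_lat = 27.59 kW

27.59


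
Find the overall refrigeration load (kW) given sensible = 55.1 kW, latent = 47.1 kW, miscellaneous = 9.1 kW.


Q_total = Q_s + Q_l + Q_misc
Q_total = 55.1 + 47.1 + 9.1
Q_total = 111.3 kW

111.3


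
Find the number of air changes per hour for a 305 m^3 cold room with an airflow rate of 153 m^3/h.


ACH = flow / volume
ACH = 153 / 305
ACH = 0.502

0.502


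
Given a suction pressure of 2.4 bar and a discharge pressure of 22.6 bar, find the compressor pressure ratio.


PR = P_high / P_low
PR = 22.6 / 2.4
PR = 9.417

9.417


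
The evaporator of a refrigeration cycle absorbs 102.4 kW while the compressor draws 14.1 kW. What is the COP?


COP = Q_evap / W
COP = 102.4 / 14.1
COP = 7.262

7.262


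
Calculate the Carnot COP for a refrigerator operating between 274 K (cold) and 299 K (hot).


dT = 299 - 274 = 25 K
COP_carnot = T_cold / dT = 274 / 25
COP_carnot = 10.96

10.96


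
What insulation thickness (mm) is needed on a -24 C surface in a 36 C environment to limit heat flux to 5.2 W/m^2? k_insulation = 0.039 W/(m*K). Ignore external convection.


dT = 36 - (-24) = 60 K
thickness = k * dT / q_max * 1000
thickness = 0.039 * 60 / 5.2 * 1000
thickness = 450.0 mm

450.0


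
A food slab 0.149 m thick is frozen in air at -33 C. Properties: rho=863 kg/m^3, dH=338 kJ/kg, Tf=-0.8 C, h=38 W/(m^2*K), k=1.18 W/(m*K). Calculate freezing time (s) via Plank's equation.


dT = -0.8 - (-33) = 32.2 K
term1 = a/(2h) = 0.149/(2*38) = 0.001960526316
term2 = a^2/(8k) = 0.149^2/(8*1.18) = 0.002351800847
t = rho*dH*1000/dT * (term1 + term2)
t = 863*338*1000/32.2 * (0.001960526316 + 0.002351800847)
t = 39065 s

39065


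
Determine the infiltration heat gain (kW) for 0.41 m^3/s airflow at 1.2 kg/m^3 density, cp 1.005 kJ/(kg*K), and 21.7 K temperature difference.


Q = V_dot * rho * cp * dT
Q = 0.41 * 1.2 * 1.005 * 21.7
Q = 10.73 kW

10.73


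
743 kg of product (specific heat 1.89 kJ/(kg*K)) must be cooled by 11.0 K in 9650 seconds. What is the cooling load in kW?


Q = m * cp * dT / t
Q = 743 * 1.89 * 11.0 / 9650
Q = 1.601 kW

1.601


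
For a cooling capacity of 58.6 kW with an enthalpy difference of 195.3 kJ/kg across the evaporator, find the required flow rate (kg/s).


m_dot = Q / dh
m_dot = 58.6 / 195.3
m_dot = 0.3001 kg/s

0.3001


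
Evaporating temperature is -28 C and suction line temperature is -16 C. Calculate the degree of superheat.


Superheat = T_suction - T_evap
Superheat = -16 - (-28)
Superheat = 12 K

12


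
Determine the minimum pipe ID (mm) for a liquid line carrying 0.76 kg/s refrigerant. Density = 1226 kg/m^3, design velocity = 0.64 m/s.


A = m_dot / (rho * v) = 0.76 / (1226 * 0.64) = 0.0009685970636 m^2
d = sqrt(4*A/pi) * 1000
d = 35.1 mm

35.1


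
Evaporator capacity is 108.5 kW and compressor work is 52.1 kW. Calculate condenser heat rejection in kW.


Q_cond = Q_evap + W
Q_cond = 108.5 + 52.1
Q_cond = 160.6 kW

160.6


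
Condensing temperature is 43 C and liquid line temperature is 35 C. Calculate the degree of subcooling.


Subcooling = T_cond - T_liquid
Subcooling = 43 - 35
Subcooling = 8 K

8


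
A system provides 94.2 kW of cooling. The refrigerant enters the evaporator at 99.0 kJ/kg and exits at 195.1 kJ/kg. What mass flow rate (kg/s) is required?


dh = 195.1 - 99.0 = 96.1 kJ/kg
m_dot = Q / dh = 94.2 / 96.1 = 0.9802 kg/s

0.9802


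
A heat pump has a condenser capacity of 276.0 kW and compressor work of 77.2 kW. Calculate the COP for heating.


COP_hp = Q_cond / W
COP_hp = 276.0 / 77.2
COP_hp = 3.575

3.575


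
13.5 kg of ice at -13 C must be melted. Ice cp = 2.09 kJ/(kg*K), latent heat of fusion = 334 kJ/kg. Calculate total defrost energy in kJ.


Sensible heat = cp * dT = 2.09 * 13 = 27.17 kJ/kg
Total per kg = 27.17 + 334 = 361.17 kJ/kg
Q = m * total = 13.5 * 361.17
Q = 4875.8 kJ

4875.8


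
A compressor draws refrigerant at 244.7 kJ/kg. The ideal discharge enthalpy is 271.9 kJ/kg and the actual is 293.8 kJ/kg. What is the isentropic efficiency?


dh_ideal = 271.9 - 244.7 = 27.2 kJ/kg
dh_actual = 293.8 - 244.7 = 49.1 kJ/kg
eta_s = dh_ideal / dh_actual = 27.2 / 49.1
eta_s = 0.554

0.554


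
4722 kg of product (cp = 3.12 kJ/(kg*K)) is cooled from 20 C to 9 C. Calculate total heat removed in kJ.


dT = 20 - (9) = 11 K
Q = m * cp * dT = 4722 * 3.12 * 11
Q = 162059 kJ

162059


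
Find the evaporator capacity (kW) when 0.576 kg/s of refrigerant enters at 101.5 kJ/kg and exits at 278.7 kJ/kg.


dh = 278.7 - 101.5 = 177.2 kJ/kg
Q_evap = m_dot * dh = 0.576 * 177.2
Q_evap = 102.07 kW

102.07


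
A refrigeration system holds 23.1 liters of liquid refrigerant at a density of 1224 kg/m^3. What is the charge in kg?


Charge = V * rho / 1000
Charge = 23.1 * 1224 / 1000
Charge = 28.27 kg

28.27


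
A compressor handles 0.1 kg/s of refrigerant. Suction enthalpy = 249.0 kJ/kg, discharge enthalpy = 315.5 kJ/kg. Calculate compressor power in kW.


dh = 315.5 - 249.0 = 66.5 kJ/kg
W = m_dot * dh = 0.1 * 66.5 = 6.65 kW

6.65


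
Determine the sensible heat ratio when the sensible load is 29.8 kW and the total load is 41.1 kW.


SHR = Q_sensible / Q_total
SHR = 29.8 / 41.1
SHR = 0.725

0.725


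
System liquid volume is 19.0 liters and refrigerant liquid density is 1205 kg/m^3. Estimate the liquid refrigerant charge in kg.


Charge = V * rho / 1000
Charge = 19.0 * 1205 / 1000
Charge = 22.9 kg

22.9


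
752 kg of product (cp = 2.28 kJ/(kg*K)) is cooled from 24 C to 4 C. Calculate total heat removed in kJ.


dT = 24 - (4) = 20 K
Q = m * cp * dT = 752 * 2.28 * 20
Q = 34291 kJ

34291


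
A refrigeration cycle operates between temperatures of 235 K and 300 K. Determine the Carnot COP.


dT = 300 - 235 = 65 K
COP_carnot = T_cold / dT = 235 / 65
COP_carnot = 3.615

3.615


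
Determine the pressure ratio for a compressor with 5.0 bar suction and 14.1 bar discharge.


PR = P_high / P_low
PR = 14.1 / 5.0
PR = 2.82

2.82


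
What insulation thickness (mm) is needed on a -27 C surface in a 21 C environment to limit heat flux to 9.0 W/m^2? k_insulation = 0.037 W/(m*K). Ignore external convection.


dT = 21 - (-27) = 48 K
thickness = k * dT / q_max * 1000
thickness = 0.037 * 48 / 9.0 * 1000
thickness = 197.3 mm

197.3


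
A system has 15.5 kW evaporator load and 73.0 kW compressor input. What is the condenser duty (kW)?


Q_cond = Q_evap + W
Q_cond = 15.5 + 73.0
Q_cond = 88.5 kW

88.5


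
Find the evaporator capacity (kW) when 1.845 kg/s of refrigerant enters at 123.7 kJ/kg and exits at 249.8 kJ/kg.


dh = 249.8 - 123.7 = 126.1 kJ/kg
Q_evap = m_dot * dh = 1.845 * 126.1
Q_evap = 232.65 kW

232.65


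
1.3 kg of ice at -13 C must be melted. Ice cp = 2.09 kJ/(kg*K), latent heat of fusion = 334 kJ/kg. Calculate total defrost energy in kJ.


Sensible heat = cp * dT = 2.09 * 13 = 27.17 kJ/kg
Total per kg = 27.17 + 334 = 361.17 kJ/kg
Q = m * total = 1.3 * 361.17
Q = 469.5 kJ

469.5


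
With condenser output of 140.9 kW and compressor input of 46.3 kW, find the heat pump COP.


COP_hp = Q_cond / W
COP_hp = 140.9 / 46.3
COP_hp = 3.043

3.043


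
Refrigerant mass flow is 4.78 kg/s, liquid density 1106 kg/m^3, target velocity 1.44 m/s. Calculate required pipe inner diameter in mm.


A = m_dot / (rho * v) = 4.78 / (1106 * 1.44) = 0.003001306008 m^2
d = sqrt(4*A/pi) * 1000
d = 61.8 mm

61.8


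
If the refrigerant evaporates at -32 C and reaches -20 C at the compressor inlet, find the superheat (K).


Superheat = T_suction - T_evap
Superheat = -20 - (-32)
Superheat = 12 K

12


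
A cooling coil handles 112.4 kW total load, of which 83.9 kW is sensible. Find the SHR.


SHR = Q_sensible / Q_total
SHR = 83.9 / 112.4
SHR = 0.746

0.746


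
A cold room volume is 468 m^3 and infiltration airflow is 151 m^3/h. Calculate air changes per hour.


ACH = flow / volume
ACH = 151 / 468
ACH = 0.323

0.323


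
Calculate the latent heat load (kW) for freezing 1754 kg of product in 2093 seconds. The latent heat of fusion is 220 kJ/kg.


Q_lat = m * h_fg / t
Q_lat = 1754 * 220 / 2093
Q_lat = 184.37 kW

184.37


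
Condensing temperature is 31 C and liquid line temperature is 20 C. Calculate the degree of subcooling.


Subcooling = T_cond - T_liquid
Subcooling = 31 - 20
Subcooling = 11 K

11


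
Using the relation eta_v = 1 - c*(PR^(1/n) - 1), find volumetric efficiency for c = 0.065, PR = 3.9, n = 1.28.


PR^(1/n) = 3.9^(1/1.28) = 2.8958044
eta_v = 1 - 0.065 * (2.8958044 - 1)
eta_v = 0.8768

0.8768


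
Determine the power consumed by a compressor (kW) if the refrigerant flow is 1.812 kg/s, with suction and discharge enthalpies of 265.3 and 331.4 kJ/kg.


dh = 331.4 - 265.3 = 66.1 kJ/kg
W = m_dot * dh = 1.812 * 66.1 = 119.77 kW

119.77


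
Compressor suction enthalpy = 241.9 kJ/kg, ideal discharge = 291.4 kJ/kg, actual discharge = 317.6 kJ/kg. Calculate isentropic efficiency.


dh_ideal = 291.4 - 241.9 = 49.5 kJ/kg
dh_actual = 317.6 - 241.9 = 75.7 kJ/kg
eta_s = dh_ideal / dh_actual = 49.5 / 75.7
eta_s = 0.6539

0.6539


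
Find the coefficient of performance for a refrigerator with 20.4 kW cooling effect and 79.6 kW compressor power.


COP = Q_evap / W
COP = 20.4 / 79.6
COP = 0.256

0.256


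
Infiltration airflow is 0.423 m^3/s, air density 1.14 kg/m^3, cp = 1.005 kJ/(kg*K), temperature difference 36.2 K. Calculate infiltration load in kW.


Q = V_dot * rho * cp * dT
Q = 0.423 * 1.14 * 1.005 * 36.2
Q = 17.544 kW

17.544


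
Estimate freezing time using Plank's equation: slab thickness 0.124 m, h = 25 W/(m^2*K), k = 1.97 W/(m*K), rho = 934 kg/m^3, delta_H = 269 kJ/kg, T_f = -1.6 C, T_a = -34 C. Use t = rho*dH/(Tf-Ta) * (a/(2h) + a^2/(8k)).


dT = -1.6 - (-34) = 32.4 K
term1 = a/(2h) = 0.124/(2*25) = 0.00248
term2 = a^2/(8k) = 0.124^2/(8*1.97) = 0.0009756345178
t = rho*dH*1000/dT * (term1 + term2)
t = 934*269*1000/32.4 * (0.00248 + 0.0009756345178)
t = 26797 s

26797


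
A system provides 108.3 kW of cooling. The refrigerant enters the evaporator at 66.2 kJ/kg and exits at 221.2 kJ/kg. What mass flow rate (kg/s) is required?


dh = 221.2 - 66.2 = 155.0 kJ/kg
m_dot = Q / dh = 108.3 / 155.0 = 0.6987 kg/s

0.6987
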